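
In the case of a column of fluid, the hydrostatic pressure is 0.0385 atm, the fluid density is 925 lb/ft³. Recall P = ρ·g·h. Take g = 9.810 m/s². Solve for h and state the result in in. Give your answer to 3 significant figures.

1.06 in

Rearranging: h = P/(ρ·g).
P = 0.0385 atm = 3901 Pa; ρ = 925 lb/ft³ = 14817 kg/m³; g = 9.810 m/s².
h = 0.02684 m
0.02684 m × (1 in / 0.02540 m) = 1.057 in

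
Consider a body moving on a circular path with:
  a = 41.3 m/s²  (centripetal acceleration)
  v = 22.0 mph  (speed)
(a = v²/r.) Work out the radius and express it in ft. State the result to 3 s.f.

7.68 ft

Solving a = v²/r for r: r = v²/a.
a = 41.3 m/s²; v = 22.0 mph = 9.835 m/s.
r = 2.342 m
2.342 m × (1 ft / 0.3048 m) = 7.684 ft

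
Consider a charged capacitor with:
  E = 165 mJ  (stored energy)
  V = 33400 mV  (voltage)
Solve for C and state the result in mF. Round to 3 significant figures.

Rearranging E = ½C·V² for C: C = 2E/V².
E = 165 mJ = 0.1650 J; V = 33400 mV = 33.40 V.
C = 2.958×10^-4 F
2.958×10^-4 F × (1 mF / 0.001000 F) = 0.2958 mF

0.296 mF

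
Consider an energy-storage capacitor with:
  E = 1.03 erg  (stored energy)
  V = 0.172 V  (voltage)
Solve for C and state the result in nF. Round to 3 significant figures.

6960 nF

Rearranging E = ½C·V² for C: C = 2E/V².
E = 1.03 erg = 1.030×10^-7 J; V = 0.172 V.
C = 6.963×10^-6 F
6.963×10^-6 F × (1 nF / 1.000×10^-9 F) = 6963 nF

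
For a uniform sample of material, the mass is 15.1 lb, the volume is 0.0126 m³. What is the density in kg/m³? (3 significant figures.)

Directly: ρ = m/V.
m = 15.1 lb = 6.849 kg; V = 0.0126 m³.
ρ = 543.6 kg/m³

544 kg/m³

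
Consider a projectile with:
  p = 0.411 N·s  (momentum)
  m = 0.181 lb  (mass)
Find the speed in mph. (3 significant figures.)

11.2 mph

Rearranging: v = p/m.
p = 0.411 N·s = 0.4110 kg·m/s; m = 0.181 lb = 0.08210 kg.
v = 5.006 m/s
5.006 m/s × (1 mph / 0.4470 m/s) = 11.20 mph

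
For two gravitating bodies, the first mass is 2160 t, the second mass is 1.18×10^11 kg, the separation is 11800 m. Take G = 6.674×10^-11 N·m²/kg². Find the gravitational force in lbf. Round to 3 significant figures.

0.0275 lbf

F is given directly by: F = Gm₁m₂/r².
m₁ = 2160 t = 2.160×10^6 kg; m₂ = 1.18×10^11 kg; r = 11800 m; G = 6.674×10^-11 N·m²/kg².
F = 0.1222 N
0.1222 N × (1 lbf / 4.448 N) = 0.02746 lbf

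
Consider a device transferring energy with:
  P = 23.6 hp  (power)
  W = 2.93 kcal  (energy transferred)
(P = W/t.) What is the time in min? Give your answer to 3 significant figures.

Solving P = W/t for t: t = W/P.
P = 23.6 hp = 17599 W; W = 2.93 kcal = 12259 J.
t = 0.6966 s
0.6966 s × (1 min / 60.00 s) = 0.01161 min

0.0116 min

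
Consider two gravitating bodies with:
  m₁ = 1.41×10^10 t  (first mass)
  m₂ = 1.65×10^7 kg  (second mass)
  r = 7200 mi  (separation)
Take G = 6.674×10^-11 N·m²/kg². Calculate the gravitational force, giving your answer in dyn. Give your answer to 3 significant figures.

11.6 dyn

Directly: F = Gm₁m₂/r².
m₁ = 1.41×10^10 t = 1.410×10^13 kg; m₂ = 1.65×10^7 kg; r = 7200 mi = 1.159×10^7 m; G = 6.674×10^-11 N·m²/kg².
F = 1.156×10^-4 N  (the unit combination reduces to kg·m/s² = N)
1.156×10^-4 N × (1 dyn / 1.000×10^-5 N) = 11.56 dyn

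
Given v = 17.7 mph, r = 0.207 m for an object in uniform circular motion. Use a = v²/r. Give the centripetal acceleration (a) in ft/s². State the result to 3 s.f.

a is given directly by: a = v²/r.
v = 17.7 mph = 7.913 m/s; r = 0.207 m.
a = 302.5 m/s²
302.5 m/s² × (1 ft/s² / 0.3048 m/s²) = 992.3 ft/s²

992 ft/s²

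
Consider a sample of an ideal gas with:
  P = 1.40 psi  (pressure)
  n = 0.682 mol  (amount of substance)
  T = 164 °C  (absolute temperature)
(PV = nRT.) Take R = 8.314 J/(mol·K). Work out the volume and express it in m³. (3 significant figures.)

0.257 m³

From the ideal-gas law: V = nRT/P.
P = 1.40 psi = 9653 Pa; n = 0.682 mol; T = 164 °C = 437.1 K; R = 8.314 J/(mol·K).
V = 0.2568 m³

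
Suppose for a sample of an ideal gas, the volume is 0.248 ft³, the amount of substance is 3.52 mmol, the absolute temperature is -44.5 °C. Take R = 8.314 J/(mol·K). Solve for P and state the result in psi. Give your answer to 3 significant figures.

0.138 psi

From the ideal-gas law: P = nRT/V.
V = 0.248 ft³ = 0.007023 m³; n = 3.52 mmol = 0.003520 mol; T = -44.5 °C = 228.6 K; R = 8.314 J/(mol·K).
P = 952.9 Pa  (the unit combination reduces to kg/(m·s²) = Pa)
952.9 Pa × (1 psi / 6895 Pa) = 0.1382 psi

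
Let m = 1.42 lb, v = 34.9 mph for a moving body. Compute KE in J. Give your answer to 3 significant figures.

KE is given directly by: KE = ½mv².
m = 1.42 lb = 0.6441 kg; v = 34.9 mph = 15.60 m/s.
KE = 78.39 J

78.4 J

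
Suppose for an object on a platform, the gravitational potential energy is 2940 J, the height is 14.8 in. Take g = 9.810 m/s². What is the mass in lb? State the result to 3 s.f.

1760 lb

Rearranging: m = PE/(g·h).
PE = 2940 J; h = 14.8 in = 0.3759 m; g = 9.810 m/s².
m = 797.2 kg
797.2 kg × (1 lb / 0.4536 kg) = 1758 lb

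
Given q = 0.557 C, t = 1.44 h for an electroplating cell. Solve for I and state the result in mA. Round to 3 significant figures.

0.107 mA

Solving q = I·t for I: I = q/t.
q = 0.557 C; t = 1.44 h = 5184 s.
I = 1.074×10^-4 A
1.074×10^-4 A × (1 mA / 0.001000 A) = 0.1074 mA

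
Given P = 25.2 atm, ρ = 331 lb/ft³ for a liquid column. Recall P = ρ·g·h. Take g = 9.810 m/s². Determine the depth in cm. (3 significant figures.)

Solving P = ρ·g·h for h: h = P/(ρ·g).
P = 25.2 atm = 2.553×10^6 Pa; ρ = 331 lb/ft³ = 5302 kg/m³; g = 9.810 m/s².
h = 49.09 m
49.09 m × (1 cm / 0.01000 m) = 4909 cm

4910 cm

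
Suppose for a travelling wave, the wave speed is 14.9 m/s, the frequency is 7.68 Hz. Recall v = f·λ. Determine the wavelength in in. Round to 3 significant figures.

76.4 in

Rearranging v = f·λ for λ: λ = v/f.
v = 14.9 m/s; f = 7.68 Hz.
λ = 1.940 m
1.940 m × (1 in / 0.02540 m) = 76.38 in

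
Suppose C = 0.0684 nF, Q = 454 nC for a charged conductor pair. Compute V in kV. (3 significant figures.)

Rearranging: V = Q/C.
C = 0.0684 nF = 6.840×10^-11 F; Q = 454 nC = 4.540×10^-7 C.
V = 6637 V
6637 V × (1 kV / 1000 V) = 6.637 kV

6.64 kV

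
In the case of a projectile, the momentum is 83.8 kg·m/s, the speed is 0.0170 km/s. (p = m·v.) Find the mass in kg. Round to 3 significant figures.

Rearranging: m = p/v.
p = 83.8 kg·m/s; v = 0.0170 km/s = 17.00 m/s.
m = 4.929 kg

4.93 kg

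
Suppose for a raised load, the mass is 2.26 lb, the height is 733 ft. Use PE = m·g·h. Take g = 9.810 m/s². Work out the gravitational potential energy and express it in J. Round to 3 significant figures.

Directly: PE = mgh.
m = 2.26 lb = 1.025 kg; h = 733 ft = 223.4 m; g = 9.810 m/s².
PE = 2247 J  (the unit combination reduces to kg·m²/s² = J)

2250 J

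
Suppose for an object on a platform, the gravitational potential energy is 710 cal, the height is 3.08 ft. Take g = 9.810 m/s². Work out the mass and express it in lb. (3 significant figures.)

711 lb

Rearranging PE = m·g·h for m: m = PE/(g·h).
PE = 710 cal = 2971 J; h = 3.08 ft = 0.9388 m; g = 9.810 m/s².
m = 322.6 kg
322.6 kg × (1 lb / 0.4536 kg) = 711.1 lb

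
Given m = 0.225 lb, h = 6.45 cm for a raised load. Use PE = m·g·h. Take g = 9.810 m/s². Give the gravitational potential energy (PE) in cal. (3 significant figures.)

PE is given directly by: PE = mgh.
m = 0.225 lb = 0.1021 kg; h = 6.45 cm = 0.06450 m; g = 9.810 m/s².
PE = 0.06458 J  (the unit combination reduces to kg·m²/s² = J)
0.06458 J × (1 cal / 4.184 J) = 0.01543 cal

0.0154 cal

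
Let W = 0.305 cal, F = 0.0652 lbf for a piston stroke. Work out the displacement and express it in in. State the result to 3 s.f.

173 in

Rearranging: d = W/F.
W = 0.305 cal = 1.276 J; F = 0.0652 lbf = 0.2900 N.
d = 4.400 m
4.400 m × (1 in / 0.02540 m) = 173.2 in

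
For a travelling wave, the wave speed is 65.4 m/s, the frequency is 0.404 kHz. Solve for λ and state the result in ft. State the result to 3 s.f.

0.531 ft

Rearranging: λ = v/f.
v = 65.4 m/s; f = 0.404 kHz = 404.0 Hz.
λ = 0.1619 m
0.1619 m × (1 ft / 0.3048 m) = 0.5311 ft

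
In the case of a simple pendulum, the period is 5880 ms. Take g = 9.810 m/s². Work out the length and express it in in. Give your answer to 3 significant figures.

338 in

Solving T = 2π√(L/g) for L: L = g·(T/2π)².
T = 5880 ms = 5.880 s; g = 9.810 m/s².
L = 8.591 m
8.591 m × (1 in / 0.02540 m) = 338.2 in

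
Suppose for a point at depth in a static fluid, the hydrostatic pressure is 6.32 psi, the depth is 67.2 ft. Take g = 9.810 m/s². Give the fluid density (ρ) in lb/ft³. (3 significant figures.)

13.5 lb/ft³

Rearranging P = ρ·g·h for ρ: ρ = P/(g·h).
P = 6.32 psi = 43575 Pa; h = 67.2 ft = 20.48 m; g = 9.810 m/s².
ρ = 216.9 kg/m³
216.9 kg/m³ × (1 lb/ft³ / 16.02 kg/m³) = 13.54 lb/ft³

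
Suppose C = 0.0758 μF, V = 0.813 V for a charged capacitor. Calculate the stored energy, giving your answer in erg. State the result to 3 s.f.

E is given directly by: E = ½CV².
C = 0.0758 μF = 7.580×10^-8 F; V = 0.813 V.
E = 2.505×10^-8 J
2.505×10^-8 J × (1 erg / 1.000×10^-7 J) = 0.2505 erg

0.251 erg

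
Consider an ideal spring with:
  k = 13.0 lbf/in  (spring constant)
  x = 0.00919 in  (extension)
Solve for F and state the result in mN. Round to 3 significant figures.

531 mN

Directly: F = kx.
k = 13.0 lbf/in = 2277 N/m; x = 0.00919 in = 2.334×10^-4 m.
F = 0.5314 N  (the unit combination reduces to kg·m/s² = N)
0.5314 N × (1 mN / 0.001000 N) = 531.4 mN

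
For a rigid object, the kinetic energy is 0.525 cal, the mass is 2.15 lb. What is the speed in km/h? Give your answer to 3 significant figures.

Rearranging KE = ½mv² for v: v = √(2·KE/m).
KE = 0.525 cal = 2.197 J; m = 2.15 lb = 0.9752 kg.
v = 2.122 m/s
2.122 m/s × (1 km/h / 0.2778 m/s) = 7.641 km/h

7.64 km/h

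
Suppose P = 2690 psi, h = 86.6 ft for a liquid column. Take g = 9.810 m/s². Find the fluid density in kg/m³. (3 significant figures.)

71600 kg/m³

Rearranging P = ρ·g·h for ρ: ρ = P/(g·h).
P = 2690 psi = 1.855×10^7 Pa; h = 86.6 ft = 26.40 m; g = 9.810 m/s².
ρ = 71626 kg/m³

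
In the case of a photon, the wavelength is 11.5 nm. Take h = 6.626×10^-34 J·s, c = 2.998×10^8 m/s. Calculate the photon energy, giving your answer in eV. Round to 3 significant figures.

108 eV

Directly: E = hc/λ.
λ = 11.5 nm = 1.150×10^-8 m; h = 6.626×10^-34 J·s; c = 2.998×10^8 m/s.
E = 1.727×10^-17 J
1.727×10^-17 J × (1 eV / 1.602×10^-19 J) = 107.8 eV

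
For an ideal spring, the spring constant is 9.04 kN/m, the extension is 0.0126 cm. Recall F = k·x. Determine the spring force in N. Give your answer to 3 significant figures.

1.14 N

Directly: F = kx.
k = 9.04 kN/m = 9040 N/m; x = 0.0126 cm = 1.260×10^-4 m.
F = 1.139 N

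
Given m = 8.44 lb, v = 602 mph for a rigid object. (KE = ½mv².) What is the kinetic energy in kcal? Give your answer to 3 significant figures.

33.1 kcal

Directly: KE = ½mv².
m = 8.44 lb = 3.828 kg; v = 602 mph = 269.1 m/s.
KE = 1.386×10^5 J
1.386×10^5 J × (1 kcal / 4184 J) = 33.13 kcal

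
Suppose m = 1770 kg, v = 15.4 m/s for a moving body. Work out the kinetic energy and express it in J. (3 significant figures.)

KE is given directly by: KE = ½mv².
m = 1770 kg; v = 15.4 m/s.
KE = 2.099×10^5 J

2.10×10^5 J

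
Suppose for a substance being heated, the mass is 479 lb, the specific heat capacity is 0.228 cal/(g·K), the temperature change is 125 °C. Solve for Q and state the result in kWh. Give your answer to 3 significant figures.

Directly: Q = mcΔT.
m = 479 lb = 217.3 kg; c = 0.228 cal/(g·K) = 954.0 J/(kg·K); ΔT = 125 °C = 125.0 K.
Q = 2.591×10^7 J  (the unit combination reduces to kg·m²/s² = J)
2.591×10^7 J × (1 kWh / 3.600×10^6 J) = 7.197 kWh

7.20 kWh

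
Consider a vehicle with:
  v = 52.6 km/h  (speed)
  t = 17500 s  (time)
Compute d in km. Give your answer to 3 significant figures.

256 km

Rearranging v = d/t for d: d = v·t.
v = 52.6 km/h = 14.61 m/s; t = 17500 s.
d = 2.557×10^5 m
2.557×10^5 m × (1 km / 1000 m) = 255.7 km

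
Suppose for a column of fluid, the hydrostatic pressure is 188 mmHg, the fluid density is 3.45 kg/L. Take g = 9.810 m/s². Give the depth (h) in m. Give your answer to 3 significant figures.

Rearranging: h = P/(ρ·g).
P = 188 mmHg = 25065 Pa; ρ = 3.45 kg/L = 3450 kg/m³; g = 9.810 m/s².
h = 0.7406 m

0.741 m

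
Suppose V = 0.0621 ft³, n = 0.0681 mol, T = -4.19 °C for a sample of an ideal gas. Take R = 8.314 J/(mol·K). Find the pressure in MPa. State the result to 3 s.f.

P is given directly by: P = nRT/V.
V = 0.0621 ft³ = 0.001758 m³; n = 0.0681 mol; T = -4.19 °C = 269.0 K; R = 8.314 J/(mol·K).
P = 86598 Pa
86598 Pa × (1 MPa / 1.000×10^6 Pa) = 0.08660 MPa

0.0866 MPa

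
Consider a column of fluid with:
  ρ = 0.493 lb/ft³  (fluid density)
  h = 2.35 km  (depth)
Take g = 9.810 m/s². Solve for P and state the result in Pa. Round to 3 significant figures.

1.82×10^5 Pa

P is given directly by: P = ρgh.
ρ = 0.493 lb/ft³ = 7.897 kg/m³; h = 2.35 km = 2350 m; g = 9.810 m/s².
P = 1.821×10^5 Pa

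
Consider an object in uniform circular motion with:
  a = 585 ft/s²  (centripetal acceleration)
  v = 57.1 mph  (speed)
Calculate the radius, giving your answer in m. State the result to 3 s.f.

3.65 m

Rearranging: r = v²/a.
a = 585 ft/s² = 178.3 m/s²; v = 57.1 mph = 25.53 m/s.
r = 3.654 m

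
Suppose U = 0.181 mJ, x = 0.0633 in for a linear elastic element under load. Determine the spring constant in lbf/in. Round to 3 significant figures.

Rearranging: k = 2U/x².
U = 0.181 mJ = 1.810×10^-4 J; x = 0.0633 in = 0.001608 m.
k = 140.0 N/m
140.0 N/m × (1 lbf/in / 175.1 N/m) = 0.7996 lbf/in

0.800 lbf/in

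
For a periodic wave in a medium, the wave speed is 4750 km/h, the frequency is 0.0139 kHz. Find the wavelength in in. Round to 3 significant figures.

Rearranging: λ = v/f.
v = 4750 km/h = 1319 m/s; f = 0.0139 kHz = 13.90 Hz.
λ = 94.92 m
94.92 m × (1 in / 0.02540 m) = 3737 in

3740 in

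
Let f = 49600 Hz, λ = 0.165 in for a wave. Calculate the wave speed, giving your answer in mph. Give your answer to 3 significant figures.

v is given directly by: v = fλ.
f = 49600 Hz; λ = 0.165 in = 0.004191 m.
v = 207.9 m/s
207.9 m/s × (1 mph / 0.4470 m/s) = 465.0 mph

465 mph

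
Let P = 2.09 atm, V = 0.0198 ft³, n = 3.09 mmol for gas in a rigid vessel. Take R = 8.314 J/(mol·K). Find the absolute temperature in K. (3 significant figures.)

Rearranging: T = PV/(nR).
P = 2.09 atm = 2.118×10^5 Pa; V = 0.0198 ft³ = 5.607×10^-4 m³; n = 3.09 mmol = 0.003090 mol; R = 8.314 J/(mol·K).
T = 4622 K

4620 K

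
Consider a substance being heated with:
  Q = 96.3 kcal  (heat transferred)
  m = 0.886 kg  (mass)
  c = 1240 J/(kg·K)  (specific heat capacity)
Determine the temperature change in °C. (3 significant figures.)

367 °C

Rearranging: ΔT = Q/(m·c).
Q = 96.3 kcal = 4.029×10^5 J; m = 0.886 kg; c = 1240 J/(kg·K).
ΔT = 366.7 K
Since 1 °C = 1 K, 366.7 °C.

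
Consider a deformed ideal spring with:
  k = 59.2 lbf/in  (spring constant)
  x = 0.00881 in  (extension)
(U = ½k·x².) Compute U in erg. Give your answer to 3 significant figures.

2600 erg

U is given directly by: U = ½kx².
k = 59.2 lbf/in = 10368 N/m; x = 0.00881 in = 2.238×10^-4 m.
U = 2.596×10^-4 J
2.596×10^-4 J × (1 erg / 1.000×10^-7 J) = 2596 erg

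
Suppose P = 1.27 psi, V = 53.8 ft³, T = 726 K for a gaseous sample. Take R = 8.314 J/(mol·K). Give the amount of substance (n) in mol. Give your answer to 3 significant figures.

Rearranging: n = PV/(RT).
P = 1.27 psi = 8756 Pa; V = 53.8 ft³ = 1.523 m³; T = 726 K; R = 8.314 J/(mol·K).
n = 2.210 mol

2.21 mol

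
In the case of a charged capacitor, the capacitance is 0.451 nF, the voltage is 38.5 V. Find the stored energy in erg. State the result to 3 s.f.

Directly: E = ½CV².
C = 0.451 nF = 4.510×10^-10 F; V = 38.5 V.
E = 3.342×10^-7 J  (the unit combination reduces to kg·m²/s² = J)
3.342×10^-7 J × (1 erg / 1.000×10^-7 J) = 3.342 erg

3.34 erg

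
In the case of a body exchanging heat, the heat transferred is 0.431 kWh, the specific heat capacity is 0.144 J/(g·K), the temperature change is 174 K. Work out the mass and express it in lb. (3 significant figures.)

137 lb

Solving Q = m·c·ΔT for m: m = Q/(c·ΔT).
Q = 0.431 kWh = 1.552×10^6 J; c = 0.144 J/(g·K) = 144.0 J/(kg·K); ΔT = 174 K.
m = 61.93 kg
61.93 kg × (1 lb / 0.4536 kg) = 136.5 lb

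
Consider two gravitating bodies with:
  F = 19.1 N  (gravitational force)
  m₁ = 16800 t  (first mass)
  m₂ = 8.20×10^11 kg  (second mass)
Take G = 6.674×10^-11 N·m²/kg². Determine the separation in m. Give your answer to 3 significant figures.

6940 m

Rearranging: r = √(G·m₁m₂/F).
F = 19.1 N; m₁ = 16800 t = 1.680×10^7 kg; m₂ = 8.20×10^11 kg; G = 6.674×10^-11 N·m²/kg².
r = 6938 m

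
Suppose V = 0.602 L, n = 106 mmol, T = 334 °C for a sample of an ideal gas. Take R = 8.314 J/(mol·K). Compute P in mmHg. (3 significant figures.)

6670 mmHg

Directly: P = nRT/V.
V = 0.602 L = 6.020×10^-4 m³; n = 106 mmol = 0.1060 mol; T = 334 °C = 607.1 K; R = 8.314 J/(mol·K).
P = 8.888×10^5 Pa
8.888×10^5 Pa × (1 mmHg / 133.3 Pa) = 6667 mmHg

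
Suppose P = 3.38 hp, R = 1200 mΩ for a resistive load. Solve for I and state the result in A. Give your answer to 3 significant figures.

Rearranging P = I²R for I: I = √(P/R).
P = 3.38 hp = 2520 W; R = 1200 mΩ = 1.200 Ω.
I = 45.83 A

45.8 A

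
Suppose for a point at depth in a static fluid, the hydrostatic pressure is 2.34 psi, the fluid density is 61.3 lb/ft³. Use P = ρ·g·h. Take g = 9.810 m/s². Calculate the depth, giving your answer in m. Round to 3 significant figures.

1.67 m

Rearranging: h = P/(ρ·g).
P = 2.34 psi = 16134 Pa; ρ = 61.3 lb/ft³ = 981.9 kg/m³; g = 9.810 m/s².
h = 1.675 m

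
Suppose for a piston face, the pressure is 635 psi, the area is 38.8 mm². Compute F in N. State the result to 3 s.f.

Rearranging P = F/A for F: F = P·A.
P = 635 psi = 4.378×10^6 Pa; A = 38.8 mm² = 3.880×10^-5 m².
F = 169.9 N

170 N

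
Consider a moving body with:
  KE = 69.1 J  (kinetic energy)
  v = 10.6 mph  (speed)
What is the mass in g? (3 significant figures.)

6150 g

Rearranging KE = ½mv² for m: m = 2·KE/v².
KE = 69.1 J; v = 10.6 mph = 4.739 m/s.
m = 6.155 kg
6.155 kg × (1 g / 0.001000 kg) = 6155 g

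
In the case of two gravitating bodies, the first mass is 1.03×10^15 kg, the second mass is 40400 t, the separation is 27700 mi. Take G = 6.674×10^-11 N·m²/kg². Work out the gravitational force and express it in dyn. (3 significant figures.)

From Newton's law of gravitation: F = Gm₁m₂/r².
m₁ = 1.03×10^15 kg; m₂ = 40400 t = 4.040×10^7 kg; r = 27700 mi = 4.458×10^7 m; G = 6.674×10^-11 N·m²/kg².
F = 0.001397 N
0.001397 N × (1 dyn / 1.000×10^-5 N) = 139.7 dyn

140 dyn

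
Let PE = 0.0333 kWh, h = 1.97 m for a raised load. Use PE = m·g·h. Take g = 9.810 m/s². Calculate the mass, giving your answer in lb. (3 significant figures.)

13700 lb

Solving PE = m·g·h for m: m = PE/(g·h).
PE = 0.0333 kWh = 1.199×10^5 J; h = 1.97 m; g = 9.810 m/s².
m = 6203 kg
6203 kg × (1 lb / 0.4536 kg) = 13676 lb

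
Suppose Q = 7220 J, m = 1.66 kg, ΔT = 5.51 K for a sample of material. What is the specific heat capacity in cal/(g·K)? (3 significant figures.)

0.189 cal/(g·K)

Solving Q = m·c·ΔT for c: c = Q/(m·ΔT).
Q = 7220 J; m = 1.66 kg; ΔT = 5.51 K.
c = 789.4 J/(kg·K)
789.4 J/(kg·K) × (1 cal/(g·K) / 4184 J/(kg·K)) = 0.1887 cal/(g·K)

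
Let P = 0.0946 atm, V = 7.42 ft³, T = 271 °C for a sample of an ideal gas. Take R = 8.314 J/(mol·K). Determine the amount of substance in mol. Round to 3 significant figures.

0.445 mol

From the ideal-gas law: n = PV/(RT).
P = 0.0946 atm = 9585 Pa; V = 7.42 ft³ = 0.2101 m³; T = 271 °C = 544.1 K; R = 8.314 J/(mol·K).
n = 0.4452 mol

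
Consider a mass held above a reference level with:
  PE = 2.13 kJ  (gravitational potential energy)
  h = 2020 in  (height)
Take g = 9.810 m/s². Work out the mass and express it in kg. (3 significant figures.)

Rearranging PE = m·g·h for m: m = PE/(g·h).
PE = 2.13 kJ = 2130 J; h = 2020 in = 51.31 m; g = 9.810 m/s².
m = 4.232 kg

4.23 kg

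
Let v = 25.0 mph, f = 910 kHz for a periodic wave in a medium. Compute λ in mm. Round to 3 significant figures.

0.0123 mm

Rearranging: λ = v/f.
v = 25.0 mph = 11.18 m/s; f = 910 kHz = 9.100×10^5 Hz.
λ = 1.228×10^-5 m
1.228×10^-5 m × (1 mm / 0.001000 m) = 0.01228 mm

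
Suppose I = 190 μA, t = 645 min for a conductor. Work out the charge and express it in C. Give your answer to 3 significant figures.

7.35 C

q is given directly by: q = It.
I = 190 μA = 1.900×10^-4 A; t = 645 min = 38700 s.
q = 7.353 C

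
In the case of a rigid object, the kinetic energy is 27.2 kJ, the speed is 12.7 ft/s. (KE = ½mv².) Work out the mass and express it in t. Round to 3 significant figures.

Solving KE = ½mv² for m: m = 2·KE/v².
KE = 27.2 kJ = 27200 J; v = 12.7 ft/s = 3.871 m/s.
m = 3630 kg
3630 kg × (1 t / 1000 kg) = 3.630 t

3.63 t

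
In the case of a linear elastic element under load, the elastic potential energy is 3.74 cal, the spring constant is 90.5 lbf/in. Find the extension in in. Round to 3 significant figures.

Rearranging: x = √(2U/k).
U = 3.74 cal = 15.65 J; k = 90.5 lbf/in = 15849 N/m.
x = 0.04444 m
0.04444 m × (1 in / 0.02540 m) = 1.749 in

1.75 in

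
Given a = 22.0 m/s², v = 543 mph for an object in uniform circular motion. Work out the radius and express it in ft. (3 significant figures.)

Rearranging a = v²/r for r: r = v²/a.
a = 22.0 m/s²; v = 543 mph = 242.7 m/s.
r = 2678 m
2678 m × (1 ft / 0.3048 m) = 8787 ft

8790 ft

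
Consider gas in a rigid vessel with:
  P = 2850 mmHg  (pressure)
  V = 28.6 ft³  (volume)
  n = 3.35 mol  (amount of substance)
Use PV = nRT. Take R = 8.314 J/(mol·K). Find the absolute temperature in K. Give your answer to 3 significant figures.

Rearranging PV = nRT for T: T = PV/(nR).
P = 2850 mmHg = 3.800×10^5 Pa; V = 28.6 ft³ = 0.8099 m³; n = 3.35 mol; R = 8.314 J/(mol·K).
T = 11048 K

11000 K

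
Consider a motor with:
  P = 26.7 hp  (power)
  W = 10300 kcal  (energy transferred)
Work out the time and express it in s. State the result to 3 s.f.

2160 s

Solving P = W/t for t: t = W/P.
P = 26.7 hp = 19910 W; W = 10300 kcal = 4.310×10^7 J.
t = 2164 s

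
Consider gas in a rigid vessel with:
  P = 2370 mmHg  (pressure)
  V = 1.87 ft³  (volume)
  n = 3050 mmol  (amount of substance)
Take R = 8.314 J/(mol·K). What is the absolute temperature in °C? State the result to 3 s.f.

Rearranging: T = PV/(nR).
P = 2370 mmHg = 3.160×10^5 Pa; V = 1.87 ft³ = 0.05295 m³; n = 3050 mmol = 3.050 mol; R = 8.314 J/(mol·K).
T = 659.8 K
659.8 K − 273.15 = 386.7 °C

387 °C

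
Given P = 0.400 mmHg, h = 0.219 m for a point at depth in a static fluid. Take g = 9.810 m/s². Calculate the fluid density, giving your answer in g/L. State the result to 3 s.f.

24.8 g/L

Solving P = ρ·g·h for ρ: ρ = P/(g·h).
P = 0.400 mmHg = 53.33 Pa; h = 0.219 m; g = 9.810 m/s².
ρ = 24.82 kg/m³
Since 1 g/L = 1 kg/m³, 24.82 g/L.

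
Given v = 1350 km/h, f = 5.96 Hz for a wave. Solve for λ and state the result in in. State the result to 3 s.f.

2480 in

Rearranging v = f·λ for λ: λ = v/f.
v = 1350 km/h = 375.0 m/s; f = 5.96 Hz.
λ = 62.92 m
62.92 m × (1 in / 0.02540 m) = 2477 in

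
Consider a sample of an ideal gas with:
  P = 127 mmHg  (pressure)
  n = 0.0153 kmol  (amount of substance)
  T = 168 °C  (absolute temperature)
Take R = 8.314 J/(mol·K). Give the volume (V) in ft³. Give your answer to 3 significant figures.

From the ideal-gas law: V = nRT/P.
P = 127 mmHg = 16932 Pa; n = 0.0153 kmol = 15.30 mol; T = 168 °C = 441.1 K; R = 8.314 J/(mol·K).
V = 3.314 m³
3.314 m³ × (1 ft³ / 0.02832 m³) = 117.0 ft³

117 ft³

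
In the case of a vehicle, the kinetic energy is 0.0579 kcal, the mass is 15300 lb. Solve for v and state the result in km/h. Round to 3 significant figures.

Solving KE = ½mv² for v: v = √(2·KE/m).
KE = 0.0579 kcal = 242.3 J; m = 15300 lb = 6940 kg.
v = 0.2642 m/s
0.2642 m/s × (1 km/h / 0.2778 m/s) = 0.9512 km/h

0.951 km/h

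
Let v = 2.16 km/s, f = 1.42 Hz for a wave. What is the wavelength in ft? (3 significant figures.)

Rearranging v = f·λ for λ: λ = v/f.
v = 2.16 km/s = 2160 m/s; f = 1.42 Hz.
λ = 1521 m
1521 m × (1 ft / 0.3048 m) = 4991 ft

4990 ft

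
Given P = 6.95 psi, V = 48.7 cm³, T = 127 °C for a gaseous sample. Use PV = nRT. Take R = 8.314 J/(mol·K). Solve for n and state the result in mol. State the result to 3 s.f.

7.01×10^-4 mol

From the ideal-gas law: n = PV/(RT).
P = 6.95 psi = 47919 Pa; V = 48.7 cm³ = 4.870×10^-5 m³; T = 127 °C = 400.1 K; R = 8.314 J/(mol·K).
n = 7.015×10^-4 mol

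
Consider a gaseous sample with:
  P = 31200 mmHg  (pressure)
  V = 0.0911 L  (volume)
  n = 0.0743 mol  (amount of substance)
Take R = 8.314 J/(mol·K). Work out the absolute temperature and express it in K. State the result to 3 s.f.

Rearranging PV = nRT for T: T = PV/(nR).
P = 31200 mmHg = 4.160×10^6 Pa; V = 0.0911 L = 9.110×10^-5 m³; n = 0.0743 mol; R = 8.314 J/(mol·K).
T = 613.4 K

613 K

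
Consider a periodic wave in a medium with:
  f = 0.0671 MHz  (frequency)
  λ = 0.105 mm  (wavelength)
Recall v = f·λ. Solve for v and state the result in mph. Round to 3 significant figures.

15.8 mph

Directly: v = fλ.
f = 0.0671 MHz = 67100 Hz; λ = 0.105 mm = 1.050×10^-4 m.
v = 7.046 m/s
7.046 m/s × (1 mph / 0.4470 m/s) = 15.76 mph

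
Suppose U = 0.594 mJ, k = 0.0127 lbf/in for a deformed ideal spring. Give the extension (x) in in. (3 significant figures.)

0.910 in

Solving U = ½k·x² for x: x = √(2U/k).
U = 0.594 mJ = 5.940×10^-4 J; k = 0.0127 lbf/in = 2.224 N/m.
x = 0.02311 m
0.02311 m × (1 in / 0.02540 m) = 0.9099 in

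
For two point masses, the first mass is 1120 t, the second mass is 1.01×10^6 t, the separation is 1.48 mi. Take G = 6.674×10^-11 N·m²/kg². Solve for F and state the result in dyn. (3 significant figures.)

F is given directly by: F = Gm₁m₂/r².
m₁ = 1120 t = 1.120×10^6 kg; m₂ = 1.01×10^6 t = 1.010×10^9 kg; r = 1.48 mi = 2382 m; G = 6.674×10^-11 N·m²/kg².
F = 0.01331 N  (the unit combination reduces to kg·m/s² = N)
0.01331 N × (1 dyn / 1.000×10^-5 N) = 1331 dyn

1330 dyn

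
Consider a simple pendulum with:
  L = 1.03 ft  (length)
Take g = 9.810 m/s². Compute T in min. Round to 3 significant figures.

0.0187 min

T is given directly by: T = 2π√(L/g).
L = 1.03 ft = 0.3139 m; g = 9.810 m/s².
T = 1.124 s
1.124 s × (1 min / 60.00 s) = 0.01873 min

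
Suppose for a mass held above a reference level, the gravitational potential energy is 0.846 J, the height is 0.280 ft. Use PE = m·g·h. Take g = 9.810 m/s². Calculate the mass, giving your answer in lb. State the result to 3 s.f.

Rearranging: m = PE/(g·h).
PE = 0.846 J; h = 0.280 ft = 0.08534 m; g = 9.810 m/s².
m = 1.010 kg
1.010 kg × (1 lb / 0.4536 kg) = 2.228 lb

2.23 lb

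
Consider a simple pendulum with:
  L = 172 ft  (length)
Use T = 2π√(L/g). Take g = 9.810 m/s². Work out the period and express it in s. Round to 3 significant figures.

T is given directly by: T = 2π√(L/g).
L = 172 ft = 52.43 m; g = 9.810 m/s².
T = 14.53 s

14.5 s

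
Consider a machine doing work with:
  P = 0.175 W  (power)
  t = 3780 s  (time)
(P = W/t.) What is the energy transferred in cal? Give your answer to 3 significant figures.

Rearranging P = W/t for W: W = P·t.
P = 0.175 W; t = 3780 s.
W = 661.5 J
661.5 J × (1 cal / 4.184 J) = 158.1 cal

158 cal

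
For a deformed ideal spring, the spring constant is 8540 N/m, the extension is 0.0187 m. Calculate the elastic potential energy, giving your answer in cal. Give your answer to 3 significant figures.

0.357 cal

Directly: U = ½kx².
k = 8540 N/m; x = 0.0187 m.
U = 1.493 J  (the unit combination reduces to kg·m²/s² = J)
1.493 J × (1 cal / 4.184 J) = 0.3569 cal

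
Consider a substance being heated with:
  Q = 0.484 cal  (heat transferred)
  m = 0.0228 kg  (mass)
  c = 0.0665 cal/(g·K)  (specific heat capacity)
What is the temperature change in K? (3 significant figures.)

0.319 K

Rearranging Q = m·c·ΔT for ΔT: ΔT = Q/(m·c).
Q = 0.484 cal = 2.025 J; m = 0.0228 kg; c = 0.0665 cal/(g·K) = 278.2 J/(kg·K).
ΔT = 0.3192 K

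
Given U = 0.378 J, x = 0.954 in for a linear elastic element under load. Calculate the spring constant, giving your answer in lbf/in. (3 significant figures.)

7.35 lbf/in

Rearranging U = ½k·x² for k: k = 2U/x².
U = 0.378 J; x = 0.954 in = 0.02423 m.
k = 1288 N/m
1288 N/m × (1 lbf/in / 175.1 N/m) = 7.352 lbf/in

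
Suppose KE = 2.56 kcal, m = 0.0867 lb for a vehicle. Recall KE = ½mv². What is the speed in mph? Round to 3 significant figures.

1650 mph

Rearranging KE = ½mv² for v: v = √(2·KE/m).
KE = 2.56 kcal = 10711 J; m = 0.0867 lb = 0.03933 kg.
v = 738.1 m/s
738.1 m/s × (1 mph / 0.4470 m/s) = 1651 mph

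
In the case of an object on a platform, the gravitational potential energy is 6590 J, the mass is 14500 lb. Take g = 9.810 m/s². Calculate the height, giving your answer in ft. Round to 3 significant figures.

0.335 ft

Solving PE = m·g·h for h: h = PE/(m·g).
PE = 6590 J; m = 14500 lb = 6577 kg; g = 9.810 m/s².
h = 0.1021 m
0.1021 m × (1 ft / 0.3048 m) = 0.3351 ft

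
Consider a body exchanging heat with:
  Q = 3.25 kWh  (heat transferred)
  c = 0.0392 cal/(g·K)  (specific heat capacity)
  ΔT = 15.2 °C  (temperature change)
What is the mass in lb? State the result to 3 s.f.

10300 lb

Rearranging Q = m·c·ΔT for m: m = Q/(c·ΔT).
Q = 3.25 kWh = 1.170×10^7 J; c = 0.0392 cal/(g·K) = 164.0 J/(kg·K); ΔT = 15.2 °C = 15.20 K.
m = 4693 kg
4693 kg × (1 lb / 0.4536 kg) = 10347 lb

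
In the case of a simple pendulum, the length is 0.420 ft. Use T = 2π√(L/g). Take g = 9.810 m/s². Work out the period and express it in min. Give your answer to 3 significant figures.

0.0120 min

T is given directly by: T = 2π√(L/g).
L = 0.420 ft = 0.1280 m; g = 9.810 m/s².
T = 0.7178 s
0.7178 s × (1 min / 60.00 s) = 0.01196 min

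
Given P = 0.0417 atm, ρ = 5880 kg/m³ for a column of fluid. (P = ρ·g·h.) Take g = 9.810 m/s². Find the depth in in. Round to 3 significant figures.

2.88 in

Rearranging P = ρ·g·h for h: h = P/(ρ·g).
P = 0.0417 atm = 4225 Pa; ρ = 5880 kg/m³; g = 9.810 m/s².
h = 0.07325 m
0.07325 m × (1 in / 0.02540 m) = 2.884 in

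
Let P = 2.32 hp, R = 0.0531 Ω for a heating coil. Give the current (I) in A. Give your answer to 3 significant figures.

181 A

Rearranging: I = √(P/R).
P = 2.32 hp = 1730 W; R = 0.0531 Ω.
I = 180.5 A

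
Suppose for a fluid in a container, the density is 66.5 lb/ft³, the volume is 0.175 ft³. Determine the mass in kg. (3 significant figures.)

Rearranging ρ = m/V for m: m = ρV.
ρ = 66.5 lb/ft³ = 1065 kg/m³; V = 0.175 ft³ = 0.004955 m³.
m = 5.279 kg

5.28 kg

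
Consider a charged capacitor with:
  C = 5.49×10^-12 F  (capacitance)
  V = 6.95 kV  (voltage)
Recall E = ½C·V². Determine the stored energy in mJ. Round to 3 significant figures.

Directly: E = ½CV².
C = 5.49×10^-12 F; V = 6.95 kV = 6950 V.
E = 1.326×10^-4 J
1.326×10^-4 J × (1 mJ / 0.001000 J) = 0.1326 mJ

0.133 mJ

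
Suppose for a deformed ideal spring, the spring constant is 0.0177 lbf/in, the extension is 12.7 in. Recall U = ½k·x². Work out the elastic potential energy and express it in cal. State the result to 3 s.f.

0.0385 cal

Directly: U = ½kx².
k = 0.0177 lbf/in = 3.100 N/m; x = 12.7 in = 0.3226 m.
U = 0.1613 J
0.1613 J × (1 cal / 4.184 J) = 0.03855 cal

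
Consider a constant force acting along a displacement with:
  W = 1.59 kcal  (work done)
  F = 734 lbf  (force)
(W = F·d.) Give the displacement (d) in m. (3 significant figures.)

Solving W = F·d for d: d = W/F.
W = 1.59 kcal = 6653 J; F = 734 lbf = 3265 N.
d = 2.038 m

2.04 m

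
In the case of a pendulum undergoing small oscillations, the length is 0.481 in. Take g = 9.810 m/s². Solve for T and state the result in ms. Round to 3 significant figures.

222 ms

Directly: T = 2π√(L/g).
L = 0.481 in = 0.01222 m; g = 9.810 m/s².
T = 0.2217 s
0.2217 s × (1 ms / 0.001000 s) = 221.7 ms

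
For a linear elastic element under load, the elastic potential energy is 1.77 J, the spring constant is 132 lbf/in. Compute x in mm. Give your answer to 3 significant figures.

12.4 mm

Solving U = ½k·x² for x: x = √(2U/k).
U = 1.77 J; k = 132 lbf/in = 23117 N/m.
x = 0.01237 m
0.01237 m × (1 mm / 0.001000 m) = 12.37 mm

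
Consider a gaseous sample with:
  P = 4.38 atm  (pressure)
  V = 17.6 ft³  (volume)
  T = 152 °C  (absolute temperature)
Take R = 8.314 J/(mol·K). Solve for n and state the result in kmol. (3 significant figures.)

From the ideal-gas law: n = PV/(RT).
P = 4.38 atm = 4.438×10^5 Pa; V = 17.6 ft³ = 0.4984 m³; T = 152 °C = 425.1 K; R = 8.314 J/(mol·K).
n = 62.57 mol
62.57 mol × (1 kmol / 1000 mol) = 0.06257 kmol

0.0626 kmol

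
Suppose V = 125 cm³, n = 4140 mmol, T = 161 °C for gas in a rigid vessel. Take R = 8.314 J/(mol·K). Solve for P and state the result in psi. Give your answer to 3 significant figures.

17300 psi

From the ideal-gas law: P = nRT/V.
V = 125 cm³ = 1.250×10^-4 m³; n = 4140 mmol = 4.140 mol; T = 161 °C = 434.1 K; R = 8.314 J/(mol·K).
P = 1.195×10^8 Pa
1.195×10^8 Pa × (1 psi / 6895 Pa) = 17339 psi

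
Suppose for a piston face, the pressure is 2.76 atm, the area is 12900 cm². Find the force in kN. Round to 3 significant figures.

Solving P = F/A for F: F = P·A.
P = 2.76 atm = 2.797×10^5 Pa; A = 12900 cm² = 1.290 m².
F = 3.608×10^5 N  (the unit combination reduces to kg·m/s² = N)
3.608×10^5 N × (1 kN / 1000 N) = 360.8 kN

361 kN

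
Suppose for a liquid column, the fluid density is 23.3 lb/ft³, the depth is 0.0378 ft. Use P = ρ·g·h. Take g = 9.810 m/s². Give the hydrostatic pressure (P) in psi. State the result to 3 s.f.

0.00612 psi

P is given directly by: P = ρgh.
ρ = 23.3 lb/ft³ = 373.2 kg/m³; h = 0.0378 ft = 0.01152 m; g = 9.810 m/s².
P = 42.18 Pa
42.18 Pa × (1 psi / 6895 Pa) = 0.006118 psi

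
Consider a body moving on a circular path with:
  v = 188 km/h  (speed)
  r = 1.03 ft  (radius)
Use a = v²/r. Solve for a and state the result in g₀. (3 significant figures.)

886 g₀

a is given directly by: a = v²/r.
v = 188 km/h = 52.22 m/s; r = 1.03 ft = 0.3139 m.
a = 8687 m/s²
8687 m/s² × (1 g₀ / 9.807 m/s²) = 885.8 g₀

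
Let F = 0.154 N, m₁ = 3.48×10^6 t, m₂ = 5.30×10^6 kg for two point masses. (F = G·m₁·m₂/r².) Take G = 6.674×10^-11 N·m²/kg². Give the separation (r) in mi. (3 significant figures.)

Rearranging: r = √(G·m₁m₂/F).
F = 0.154 N; m₁ = 3.48×10^6 t = 3.480×10^9 kg; m₂ = 5.30×10^6 kg; G = 6.674×10^-11 N·m²/kg².
r = 2827 m
2827 m × (1 mi / 1609 m) = 1.757 mi

1.76 mi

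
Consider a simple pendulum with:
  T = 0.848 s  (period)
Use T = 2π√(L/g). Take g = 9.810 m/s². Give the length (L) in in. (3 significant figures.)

7.04 in

Rearranging: L = g·(T/2π)².
T = 0.848 s; g = 9.810 m/s².
L = 0.1787 m
0.1787 m × (1 in / 0.02540 m) = 7.035 in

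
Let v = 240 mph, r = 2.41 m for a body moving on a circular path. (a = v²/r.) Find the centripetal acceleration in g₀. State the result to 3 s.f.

Directly: a = v²/r.
v = 240 mph = 107.3 m/s; r = 2.41 m.
a = 4776 m/s²
4776 m/s² × (1 g₀ / 9.807 m/s²) = 487.1 g₀

487 g₀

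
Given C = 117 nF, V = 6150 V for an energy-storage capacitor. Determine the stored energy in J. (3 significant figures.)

2.21 J

E is given directly by: E = ½CV².
C = 117 nF = 1.170×10^-7 F; V = 6150 V.
E = 2.213 J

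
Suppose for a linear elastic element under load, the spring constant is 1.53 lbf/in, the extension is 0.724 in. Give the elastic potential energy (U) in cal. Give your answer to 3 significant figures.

Directly: U = ½kx².
k = 1.53 lbf/in = 267.9 N/m; x = 0.724 in = 0.01839 m.
U = 0.04531 J
0.04531 J × (1 cal / 4.184 J) = 0.01083 cal

0.0108 cal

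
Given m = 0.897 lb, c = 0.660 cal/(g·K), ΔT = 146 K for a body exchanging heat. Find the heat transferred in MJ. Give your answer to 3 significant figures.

Directly: Q = mcΔT.
m = 0.897 lb = 0.4069 kg; c = 0.660 cal/(g·K) = 2761 J/(kg·K); ΔT = 146 K.
Q = 1.640×10^5 J
1.640×10^5 J × (1 MJ / 1.000×10^6 J) = 0.1640 MJ

0.164 MJ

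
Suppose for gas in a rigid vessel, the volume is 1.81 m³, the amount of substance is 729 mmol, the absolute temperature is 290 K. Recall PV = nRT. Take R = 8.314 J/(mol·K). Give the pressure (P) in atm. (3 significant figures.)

Directly: P = nRT/V.
V = 1.81 m³; n = 729 mmol = 0.7290 mol; T = 290 K; R = 8.314 J/(mol·K).
P = 971.1 Pa
971.1 Pa × (1 atm / 1.013×10^5 Pa) = 0.009584 atm

0.00958 atm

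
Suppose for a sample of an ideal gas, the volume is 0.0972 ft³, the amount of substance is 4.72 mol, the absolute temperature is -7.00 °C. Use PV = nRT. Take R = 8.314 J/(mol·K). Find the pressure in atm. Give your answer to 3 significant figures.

37.4 atm

P is given directly by: P = nRT/V.
V = 0.0972 ft³ = 0.002752 m³; n = 4.72 mol; T = -7.00 °C = 266.1 K; R = 8.314 J/(mol·K).
P = 3.795×10^6 Pa  (the unit combination reduces to kg/(m·s²) = Pa)
3.795×10^6 Pa × (1 atm / 1.013×10^5 Pa) = 37.45 atm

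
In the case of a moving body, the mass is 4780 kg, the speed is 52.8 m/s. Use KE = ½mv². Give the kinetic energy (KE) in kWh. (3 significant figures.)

Directly: KE = ½mv².
m = 4780 kg; v = 52.8 m/s.
KE = 6.663×10^6 J
6.663×10^6 J × (1 kWh / 3.600×10^6 J) = 1.851 kWh

1.85 kWh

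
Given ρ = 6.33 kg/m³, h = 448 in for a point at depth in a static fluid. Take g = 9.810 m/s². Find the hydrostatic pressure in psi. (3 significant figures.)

0.102 psi

P is given directly by: P = ρgh.
ρ = 6.33 kg/m³; h = 448 in = 11.38 m; g = 9.810 m/s².
P = 706.6 Pa  (the unit combination reduces to kg/(m·s²) = Pa)
706.6 Pa × (1 psi / 6895 Pa) = 0.1025 psi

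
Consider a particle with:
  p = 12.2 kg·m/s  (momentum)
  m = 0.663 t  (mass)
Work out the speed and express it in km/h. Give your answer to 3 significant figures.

Solving p = m·v for v: v = p/m.
p = 12.2 kg·m/s; m = 0.663 t = 663.0 kg.
v = 0.01840 m/s
0.01840 m/s × (1 km/h / 0.2778 m/s) = 0.06624 km/h

0.0662 km/h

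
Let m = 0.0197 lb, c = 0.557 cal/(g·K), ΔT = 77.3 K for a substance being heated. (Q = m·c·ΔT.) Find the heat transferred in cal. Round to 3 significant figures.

Q is given directly by: Q = mcΔT.
m = 0.0197 lb = 0.008936 kg; c = 0.557 cal/(g·K) = 2330 J/(kg·K); ΔT = 77.3 K.
Q = 1610 J
1610 J × (1 cal / 4.184 J) = 384.7 cal

385 cal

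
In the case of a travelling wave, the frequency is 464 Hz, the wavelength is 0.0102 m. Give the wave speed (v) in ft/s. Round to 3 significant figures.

15.5 ft/s

v is given directly by: v = fλ.
f = 464 Hz; λ = 0.0102 m.
v = 4.733 m/s
4.733 m/s × (1 ft/s / 0.3048 m/s) = 15.53 ft/s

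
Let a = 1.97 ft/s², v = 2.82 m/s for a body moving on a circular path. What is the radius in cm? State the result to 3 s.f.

Rearranging: r = v²/a.
a = 1.97 ft/s² = 0.6005 m/s²; v = 2.82 m/s.
r = 13.24 m
13.24 m × (1 cm / 0.01000 m) = 1324 cm

1320 cm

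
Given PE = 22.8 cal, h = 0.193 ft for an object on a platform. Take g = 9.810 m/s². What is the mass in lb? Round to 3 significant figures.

Rearranging: m = PE/(g·h).
PE = 22.8 cal = 95.40 J; h = 0.193 ft = 0.05883 m; g = 9.810 m/s².
m = 165.3 kg
165.3 kg × (1 lb / 0.4536 kg) = 364.4 lb

364 lb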